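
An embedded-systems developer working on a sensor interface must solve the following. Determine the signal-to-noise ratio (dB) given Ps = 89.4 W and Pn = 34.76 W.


SNR in decibels:
SNR = 10 * log10(Ps / Pn)
    = 10 * log10(89.4 / 34.76)
    = 10 * log10(2.5719)
    = 10 * 0.4103
    = 4.1 dB

4.1 dB


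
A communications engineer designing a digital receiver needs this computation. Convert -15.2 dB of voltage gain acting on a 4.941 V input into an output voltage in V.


Output voltage from dB gain:
V_out = V_in * 10^(gain_dB / 20)
      = 4.941 * 10^(-15.2 / 20)
      = 4.941 * 0.17378
      = 0.8586 V

0.8586 V


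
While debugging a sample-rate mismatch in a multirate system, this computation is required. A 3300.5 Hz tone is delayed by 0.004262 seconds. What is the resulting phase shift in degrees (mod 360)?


Phase shift from frequency and time delay:
phi = 360 * f * t_delay
    = 360 * 3300.5 * 0.004262
    = 5064.02 degrees
    mod 360 = 24.02 degrees

24.02 degrees


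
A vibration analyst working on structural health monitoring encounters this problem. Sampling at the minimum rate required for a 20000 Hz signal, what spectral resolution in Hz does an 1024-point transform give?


Step 1 — Nyquist sampling rate:
fs = 2 * fmax = 2 * 20000 = 40000 Hz

Step 2 — DFT bin spacing:
df = fs / N = 40000 / 1024 = 39.0625 Hz

39.0625 Hz


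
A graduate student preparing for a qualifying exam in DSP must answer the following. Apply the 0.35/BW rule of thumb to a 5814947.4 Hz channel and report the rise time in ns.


Rise time from bandwidth relationship:
tr = 0.35 / BW
   = 0.35 / 5814947.4
   = 6.01897104e-08 s
   = 60.1897 ns

60.1897 ns


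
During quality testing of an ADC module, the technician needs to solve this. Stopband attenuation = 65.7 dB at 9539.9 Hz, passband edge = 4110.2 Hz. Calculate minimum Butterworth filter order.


Butterworth filter order formula:
n = log10(10^(A/10) - 1) / (2 * log10(f_stop/f_pass))
10^(65.7/10) - 1 = 3715351.291
f_stop/f_pass = 9539.9 / 4110.2 = 2.321
n = 8.9832 -> ceil = 9

9


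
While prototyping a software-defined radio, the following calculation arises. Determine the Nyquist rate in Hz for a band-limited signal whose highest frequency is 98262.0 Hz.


The Nyquist rate is twice the maximum frequency component.
fs_min = 2 * fmax
      = 2 * 98262.0
      = 196524.0 Hz

196524.0


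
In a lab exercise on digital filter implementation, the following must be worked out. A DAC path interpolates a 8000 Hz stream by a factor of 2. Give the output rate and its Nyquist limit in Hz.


Step 1 — output sample rate after interpolation by L:
fs_out = L * fs_in = 2 * 8000 = 16000 Hz

Step 2 — Nyquist frequency of the output stream:
f_Nyq = fs_out / 2 = 16000 / 2 = 8000.0 Hz

fs_out = 16000 Hz; f_Nyquist = 8000.0 Hz


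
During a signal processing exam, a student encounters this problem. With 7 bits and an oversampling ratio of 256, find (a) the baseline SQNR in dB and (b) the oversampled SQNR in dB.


Step 1 — baseline SQNR at Nyquist:
SQNR_base = 6.02*N + 1.76
          = 6.02*7 + 1.76
          = 43.9 dB

Step 2 — oversampling processing gain:
G = 10*log10(OSR) = 10*log10(256) = 24.08 dB

Step 3 — total:
SQNR_total = 43.9 + 24.08 = 67.98 dB

Base SQNR = 43.9 dB; oversampled SQNR = 67.98 dB


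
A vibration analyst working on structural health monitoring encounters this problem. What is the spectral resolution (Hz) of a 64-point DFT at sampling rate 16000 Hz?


DFT frequency resolution:
df = fs / N
   = 16000 / 64
   = 250.0 Hz

250.0 Hz


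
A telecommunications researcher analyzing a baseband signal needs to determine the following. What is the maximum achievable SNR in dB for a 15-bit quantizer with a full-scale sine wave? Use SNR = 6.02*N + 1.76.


Theoretical SNR for a full-scale sinusoid:
SNR = 6.02 * N + 1.76
    = 6.02 * 15 + 1.76
    = 90.3 + 1.76
    = 92.06 dB

92.06 dB


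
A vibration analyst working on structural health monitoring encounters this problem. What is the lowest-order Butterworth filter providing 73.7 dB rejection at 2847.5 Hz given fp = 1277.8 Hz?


Butterworth filter order formula:
n = log10(10^(A/10) - 1) / (2 * log10(f_stop/f_pass))
10^(73.7/10) - 1 = 23442287.1532
f_stop/f_pass = 2847.5 / 1277.8 = 2.2284
n = 10.5891 -> ceil = 11

11


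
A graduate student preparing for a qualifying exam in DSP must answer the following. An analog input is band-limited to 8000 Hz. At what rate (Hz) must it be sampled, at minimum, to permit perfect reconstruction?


The Nyquist rate is twice the maximum frequency component.
fs_min = 2 * fmax
      = 2 * 8000
      = 16000 Hz

16000


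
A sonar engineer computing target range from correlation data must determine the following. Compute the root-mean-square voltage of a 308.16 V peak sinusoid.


RMS voltage for a sinusoidal waveform:
V_rms = V_peak / sqrt(2)
      = 308.16 / 1.414214
      = 217.902 V

217.902 V


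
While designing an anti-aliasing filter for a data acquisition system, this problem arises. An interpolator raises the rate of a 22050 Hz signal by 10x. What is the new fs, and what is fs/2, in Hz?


Step 1 — output sample rate after interpolation by L:
fs_out = L * fs_in = 10 * 22050 = 220500 Hz

Step 2 — Nyquist frequency of the output stream:
f_Nyq = fs_out / 2 = 220500 / 2 = 110250.0 Hz

fs_out = 220500 Hz; f_Nyquist = 110250.0 Hz


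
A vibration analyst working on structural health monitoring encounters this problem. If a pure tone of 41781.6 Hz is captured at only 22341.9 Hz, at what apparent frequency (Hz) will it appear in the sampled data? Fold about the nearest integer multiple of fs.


Compute the nearest integer multiple of fs to the signal:
n = round(41781.6 / 22341.9) = 2
f_alias = |41781.6 - 2 * 22341.9|
        = |41781.6 - 44683.8|
        = 2902.2 Hz

2902.2


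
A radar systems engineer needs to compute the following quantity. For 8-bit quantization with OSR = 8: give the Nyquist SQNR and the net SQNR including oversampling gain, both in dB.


Step 1 — baseline SQNR at Nyquist:
SQNR_base = 6.02*N + 1.76
          = 6.02*8 + 1.76
          = 49.92 dB

Step 2 — oversampling processing gain:
G = 10*log10(OSR) = 10*log10(8) = 9.03 dB

Step 3 — total:
SQNR_total = 49.92 + 9.03 = 58.95 dB

Base SQNR = 49.92 dB; oversampled SQNR = 58.95 dB


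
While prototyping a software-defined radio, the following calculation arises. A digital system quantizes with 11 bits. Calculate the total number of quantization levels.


Number of quantization levels = 2^N
= 2^11
= 2048

2048


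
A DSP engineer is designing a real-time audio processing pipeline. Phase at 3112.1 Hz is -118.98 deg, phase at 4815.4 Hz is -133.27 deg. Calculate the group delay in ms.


Group delay from phase difference:
tau = -d(phi)/d(omega)
d(phi) = -14.29 deg = -0.249408 rad
d(omega) = 2*pi*(4815.4 - 3112.1) = 10702.1495 rad/s
tau = -(-0.249408) / 10702.1495
    = 0.0233 ms

0.0233 ms


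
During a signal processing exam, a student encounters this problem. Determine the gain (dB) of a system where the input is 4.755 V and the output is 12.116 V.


Voltage gain in dB:
G = 20 * log10(Vout / Vin)
  = 20 * log10(12.116 / 4.755)
  = 20 * log10(2.548055)
  = 20 * 0.406209
  = 8.12 dB

8.12 dB


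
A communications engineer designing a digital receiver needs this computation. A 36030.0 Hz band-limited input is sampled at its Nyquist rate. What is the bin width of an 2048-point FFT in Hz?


Step 1 — Nyquist sampling rate:
fs = 2 * fmax = 2 * 36030.0 = 72060.0 Hz

Step 2 — DFT bin spacing:
df = fs / N = 72060.0 / 2048 = 35.1855 Hz

35.1855 Hz


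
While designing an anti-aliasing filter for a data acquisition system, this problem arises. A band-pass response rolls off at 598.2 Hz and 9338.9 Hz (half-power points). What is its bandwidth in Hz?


Bandwidth is the difference of -3dB frequencies:
BW = f_high - f_low
   = 9338.9 - 598.2
   = 8740.7 Hz

8740.7 Hz


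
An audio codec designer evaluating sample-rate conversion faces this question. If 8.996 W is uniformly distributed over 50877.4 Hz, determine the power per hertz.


Power spectral density:
PSD = P / BW
    = 8.996 / 50877.4
    = 0.00017682 W/Hz

0.00017682 W/Hz


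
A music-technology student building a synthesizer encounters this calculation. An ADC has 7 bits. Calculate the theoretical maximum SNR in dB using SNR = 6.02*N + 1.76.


Theoretical SNR for a full-scale sinusoid:
SNR = 6.02 * N + 1.76
    = 6.02 * 7 + 1.76
    = 42.14 + 1.76
    = 43.9 dB

43.9 dB


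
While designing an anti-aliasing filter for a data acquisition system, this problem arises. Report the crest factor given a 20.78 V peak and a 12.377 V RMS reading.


Crest factor is the ratio of peak to RMS:
CF = V_peak / V_rms
   = 20.78 / 12.377
   = 1.6789

1.6789


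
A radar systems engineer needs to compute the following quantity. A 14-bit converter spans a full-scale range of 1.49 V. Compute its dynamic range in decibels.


Dynamic range from full-scale to LSB:
V_min = V_max / 2^bits = 1.49 / 2^14
DR = 20 * log10(V_max / V_min)
   = 20 * log10(2^14)
   = 20 * 14 * log10(2)
   = 84.29 dB

84.29 dB


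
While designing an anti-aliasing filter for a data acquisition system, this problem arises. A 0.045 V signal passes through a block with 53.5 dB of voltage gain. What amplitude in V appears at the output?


Output voltage from dB gain:
V_out = V_in * 10^(gain_dB / 20)
      = 0.045 * 10^(53.5 / 20)
      = 0.045 * 473.151259
      = 21.2918 V

21.2918 V


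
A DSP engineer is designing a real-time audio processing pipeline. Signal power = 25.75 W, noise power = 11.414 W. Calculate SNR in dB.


SNR in decibels:
SNR = 10 * log10(Ps / Pn)
    = 10 * log10(25.75 / 11.414)
    = 10 * log10(2.256)
    = 10 * 0.3533
    = 3.53 dB

3.53 dB


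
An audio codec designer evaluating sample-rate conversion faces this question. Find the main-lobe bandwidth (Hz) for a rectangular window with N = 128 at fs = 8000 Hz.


Main lobe width for a rectangular window:
Width = 2 * fs / N
      = 2 * 8000 / 128
      = 16000 / 128
      = 125.0 Hz

125.0 Hz


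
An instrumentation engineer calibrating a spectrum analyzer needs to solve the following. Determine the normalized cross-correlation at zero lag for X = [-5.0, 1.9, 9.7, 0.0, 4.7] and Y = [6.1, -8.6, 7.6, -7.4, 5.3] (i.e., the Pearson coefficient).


Pearson correlation coefficient (population):
r = cov(X,Y) / (std(X) * std(Y))
Mean X = 2.26, Mean Y = 0.6
Cov(X,Y) = 9.002
Std(X) = 4.883687, Std(Y) = 7.070785
r = 0.2607

0.2607


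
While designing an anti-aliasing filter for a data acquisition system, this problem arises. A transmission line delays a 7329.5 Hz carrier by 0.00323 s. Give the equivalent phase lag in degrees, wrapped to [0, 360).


Phase shift from frequency and time delay:
phi = 360 * f * t_delay
    = 360 * 7329.5 * 0.00323
    = 8522.74 degrees
    mod 360 = 242.74 degrees

242.74 degrees


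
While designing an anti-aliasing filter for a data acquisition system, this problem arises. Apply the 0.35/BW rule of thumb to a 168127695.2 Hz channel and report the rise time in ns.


Rise time from bandwidth relationship:
tr = 0.35 / BW
   = 0.35 / 168127695.2
   = 2.081751014e-09 s
   = 2.0818 ns

2.0818 ns


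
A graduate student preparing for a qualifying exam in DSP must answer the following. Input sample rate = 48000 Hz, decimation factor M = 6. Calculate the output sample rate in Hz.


Decimation reduces the sample rate:
fs_out = fs_in / M
       = 48000 / 6
       = 8000.0 Hz

8000.0 Hz


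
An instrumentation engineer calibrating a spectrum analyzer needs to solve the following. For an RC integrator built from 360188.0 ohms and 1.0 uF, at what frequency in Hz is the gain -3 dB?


Cutoff frequency of a first-order RC filter:
fc = 1 / (2 * pi * R * C)
C = 1.0 uF = 1e-06 F
fc = 1 / (2 * pi * 360188.0 * 1e-06)
   = 1 / 2.2631279494224
   = 0.441866 Hz

0.441866 Hz


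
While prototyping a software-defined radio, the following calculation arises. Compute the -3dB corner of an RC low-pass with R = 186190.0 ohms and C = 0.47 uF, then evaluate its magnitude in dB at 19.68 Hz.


Step 1 — cutoff frequency:
fc = 1 / (2*pi*R*C)
C = 0.47 uF = 4.7e-07 F
fc = 1 / (2*pi*186190.0*4.7e-07)
   = 1.81872 Hz

Step 2 — magnitude at f = 19.68 Hz:
|H(f)| = 1 / sqrt(1 + (f/fc)^2)
f/fc = 19.68 / 1.81872 = 10.820797
|H| = 1 / sqrt(1 + 117.089648) = 0.0920225
|H|_dB = 20*log10(0.0920225) = -20.72 dB

fc = 1.81872 Hz; |H(19.68 Hz)| = -20.72 dB


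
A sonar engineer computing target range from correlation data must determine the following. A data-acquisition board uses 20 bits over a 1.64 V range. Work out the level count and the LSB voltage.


Step 1 — number of quantization levels:
L = 2^N = 2^20 = 1048576

Step 2 — LSB step size:
delta = Vfs / L
      = 1.64 / 1048576
      = 1.56e-06 V

Levels = 1048576; step size = 1.56e-06 V


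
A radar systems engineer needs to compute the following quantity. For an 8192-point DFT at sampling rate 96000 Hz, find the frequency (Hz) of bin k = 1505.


Frequency of DFT bin k:
f_k = k * fs / N
    = 1505 * 96000 / 8192
    = 144480000 / 8192
    = 17636.719 Hz

17636.719 Hz


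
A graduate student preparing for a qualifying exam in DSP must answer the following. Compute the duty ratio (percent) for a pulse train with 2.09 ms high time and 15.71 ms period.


Duty cycle as a percentage:
DC = (t_on / T) * 100
   = (2.09 / 15.71) * 100
   = 0.133036 * 100
   = 13.3 %

13.3 %


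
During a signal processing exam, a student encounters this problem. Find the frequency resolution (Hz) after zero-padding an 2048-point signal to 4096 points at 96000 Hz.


Frequency resolution after zero-padding:
N_padded = 2048 * 2 = 4096
df = fs / N_padded
   = 96000 / 4096
   = 23.4375 Hz

23.4375 Hz


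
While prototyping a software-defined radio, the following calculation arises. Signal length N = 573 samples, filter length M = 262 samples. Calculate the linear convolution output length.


Linear convolution output length:
L = N + M - 1
  = 573 + 262 - 1
  = 834 samples

834


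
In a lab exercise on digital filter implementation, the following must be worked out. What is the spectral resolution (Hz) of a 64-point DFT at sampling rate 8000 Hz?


DFT frequency resolution:
df = fs / N
   = 8000 / 64
   = 125.0 Hz

125.0 Hz


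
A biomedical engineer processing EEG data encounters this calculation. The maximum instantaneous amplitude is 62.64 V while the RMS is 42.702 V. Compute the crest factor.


Crest factor is the ratio of peak to RMS:
CF = V_peak / V_rms
   = 62.64 / 42.702
   = 1.4669

1.4669


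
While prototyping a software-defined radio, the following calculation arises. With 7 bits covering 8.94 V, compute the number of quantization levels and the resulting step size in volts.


Step 1 — number of quantization levels:
L = 2^N = 2^7 = 128

Step 2 — LSB step size:
delta = Vfs / L
      = 8.94 / 128
      = 0.06984375 V

Levels = 128; step size = 0.06984375 V


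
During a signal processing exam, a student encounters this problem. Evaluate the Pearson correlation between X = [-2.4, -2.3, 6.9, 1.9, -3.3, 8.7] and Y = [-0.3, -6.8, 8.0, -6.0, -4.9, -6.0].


Pearson correlation coefficient (population):
r = cov(X,Y) / (std(X) * std(Y))
Mean X = 1.5833, Mean Y = -2.6667
Cov(X,Y) = 8.243889
Std(X) = 4.722435, Std(Y) = 5.22292
r = 0.3342

0.3342


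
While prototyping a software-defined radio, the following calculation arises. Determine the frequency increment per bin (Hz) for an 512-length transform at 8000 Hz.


DFT frequency resolution:
df = fs / N
   = 8000 / 512
   = 15.625 Hz

15.625 Hz


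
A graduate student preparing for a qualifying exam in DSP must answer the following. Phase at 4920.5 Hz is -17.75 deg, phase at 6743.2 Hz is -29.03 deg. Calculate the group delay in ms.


Group delay from phase difference:
tau = -d(phi)/d(omega)
d(phi) = -11.28 deg = -0.196873 rad
d(omega) = 2*pi*(6743.2 - 4920.5) = 11452.3619 rad/s
tau = -(-0.196873) / 11452.3619
    = 0.0172 ms

0.0172 ms


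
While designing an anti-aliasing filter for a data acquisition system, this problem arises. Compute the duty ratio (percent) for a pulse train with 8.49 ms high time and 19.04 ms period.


Duty cycle as a percentage:
DC = (t_on / T) * 100
   = (8.49 / 19.04) * 100
   = 0.445903 * 100
   = 44.59 %

44.59 %


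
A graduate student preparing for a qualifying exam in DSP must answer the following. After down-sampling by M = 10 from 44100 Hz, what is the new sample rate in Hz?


Decimation reduces the sample rate:
fs_out = fs_in / M
       = 44100 / 10
       = 4410.0 Hz

4410.0 Hz


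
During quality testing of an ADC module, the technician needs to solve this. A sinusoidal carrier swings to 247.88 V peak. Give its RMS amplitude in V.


RMS voltage for a sinusoidal waveform:
V_rms = V_peak / sqrt(2)
      = 247.88 / 1.414214
      = 175.278 V

175.278 V


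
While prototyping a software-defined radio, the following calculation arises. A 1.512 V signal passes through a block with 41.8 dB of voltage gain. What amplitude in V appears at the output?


Output voltage from dB gain:
V_out = V_in * 10^(gain_dB / 20)
      = 1.512 * 10^(41.8 / 20)
      = 1.512 * 123.026877
      = 186.0166 V

186.0166 V


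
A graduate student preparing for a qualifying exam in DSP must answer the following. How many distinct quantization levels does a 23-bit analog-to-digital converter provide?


Number of quantization levels = 2^N
= 2^23
= 8388608

8388608


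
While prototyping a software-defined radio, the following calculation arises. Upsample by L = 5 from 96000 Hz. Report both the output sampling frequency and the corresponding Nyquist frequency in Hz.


Step 1 — output sample rate after interpolation by L:
fs_out = L * fs_in = 5 * 96000 = 480000 Hz

Step 2 — Nyquist frequency of the output stream:
f_Nyq = fs_out / 2 = 480000 / 2 = 240000.0 Hz

fs_out = 480000 Hz; f_Nyquist = 240000.0 Hz


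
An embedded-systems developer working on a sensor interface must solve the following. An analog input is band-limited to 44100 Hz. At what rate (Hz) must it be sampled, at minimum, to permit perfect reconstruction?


The Nyquist rate is twice the maximum frequency component.
fs_min = 2 * fmax
      = 2 * 44100
      = 88200 Hz

88200


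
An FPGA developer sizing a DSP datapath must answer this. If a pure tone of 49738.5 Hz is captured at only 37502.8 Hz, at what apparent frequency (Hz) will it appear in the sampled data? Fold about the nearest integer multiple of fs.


Compute the nearest integer multiple of fs to the signal:
n = round(49738.5 / 37502.8) = 1
f_alias = |49738.5 - 1 * 37502.8|
        = |49738.5 - 37502.8|
        = 12235.7 Hz

12235.7


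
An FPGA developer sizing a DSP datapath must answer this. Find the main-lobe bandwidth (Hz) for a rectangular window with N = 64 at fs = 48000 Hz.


Main lobe width for a rectangular window:
Width = 2 * fs / N
      = 2 * 48000 / 64
      = 96000 / 64
      = 1500.0 Hz

1500.0 Hz


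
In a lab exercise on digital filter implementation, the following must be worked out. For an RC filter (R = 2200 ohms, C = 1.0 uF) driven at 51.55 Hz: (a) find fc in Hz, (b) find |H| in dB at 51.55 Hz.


Step 1 — cutoff frequency:
fc = 1 / (2*pi*R*C)
C = 1.0 uF = 1e-06 F
fc = 1 / (2*pi*2200*1e-06)
   = 72.3432 Hz

Step 2 — magnitude at f = 51.55 Hz:
|H(f)| = 1 / sqrt(1 + (f/fc)^2)
f/fc = 51.55 / 72.3432 = 0.712576
|H| = 1 / sqrt(1 + 0.507765) = 0.8143914
|H|_dB = 20*log10(0.8143914) = -1.78 dB

fc = 72.3432 Hz; |H(51.55 Hz)| = -1.78 dB


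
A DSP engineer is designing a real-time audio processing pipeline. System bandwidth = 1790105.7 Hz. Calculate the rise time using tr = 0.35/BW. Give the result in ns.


Rise time from bandwidth relationship:
tr = 0.35 / BW
   = 0.35 / 1790105.7
   = 1.955191808e-07 s
   = 195.5192 ns

195.5192 ns


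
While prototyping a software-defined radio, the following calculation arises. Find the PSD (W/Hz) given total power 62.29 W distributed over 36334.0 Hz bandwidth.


Power spectral density:
PSD = P / BW
    = 62.29 / 36334.0
    = 0.00171437 W/Hz

0.00171437 W/Hz


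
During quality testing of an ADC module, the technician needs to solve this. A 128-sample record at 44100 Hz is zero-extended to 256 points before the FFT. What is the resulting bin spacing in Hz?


Frequency resolution after zero-padding:
N_padded = 128 * 2 = 256
df = fs / N_padded
   = 44100 / 256
   = 172.2656 Hz

172.2656 Hz


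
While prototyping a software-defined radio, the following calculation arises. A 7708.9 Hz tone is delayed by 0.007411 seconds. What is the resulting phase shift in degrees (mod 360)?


Phase shift from frequency and time delay:
phi = 360 * f * t_delay
    = 360 * 7708.9 * 0.007411
    = 20567.04 degrees
    mod 360 = 47.04 degrees

47.04 degrees


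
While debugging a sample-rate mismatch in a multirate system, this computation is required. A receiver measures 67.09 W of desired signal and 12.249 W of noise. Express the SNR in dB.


SNR in decibels:
SNR = 10 * log10(Ps / Pn)
    = 10 * log10(67.09 / 12.249)
    = 10 * log10(5.4772)
    = 10 * 0.7386
    = 7.39 dB

7.39 dB


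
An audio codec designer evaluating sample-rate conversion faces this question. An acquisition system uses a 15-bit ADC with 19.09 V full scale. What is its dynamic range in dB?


Dynamic range from full-scale to LSB:
V_min = V_max / 2^bits = 19.09 / 2^15
DR = 20 * log10(V_max / V_min)
   = 20 * log10(2^15)
   = 20 * 15 * log10(2)
   = 90.31 dB

90.31 dB


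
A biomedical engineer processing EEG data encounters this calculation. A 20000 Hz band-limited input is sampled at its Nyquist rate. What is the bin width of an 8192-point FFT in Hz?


Step 1 — Nyquist sampling rate:
fs = 2 * fmax = 2 * 20000 = 40000 Hz

Step 2 — DFT bin spacing:
df = fs / N = 40000 / 8192 = 4.8828 Hz

4.8828 Hz


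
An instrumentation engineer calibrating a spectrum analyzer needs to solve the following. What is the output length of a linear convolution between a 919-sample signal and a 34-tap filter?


Linear convolution output length:
L = N + M - 1
  = 919 + 34 - 1
  = 952 samples

952


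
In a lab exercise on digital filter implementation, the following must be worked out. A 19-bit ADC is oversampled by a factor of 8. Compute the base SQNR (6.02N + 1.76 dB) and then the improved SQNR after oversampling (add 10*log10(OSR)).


Step 1 — baseline SQNR at Nyquist:
SQNR_base = 6.02*N + 1.76
          = 6.02*19 + 1.76
          = 116.14 dB

Step 2 — oversampling processing gain:
G = 10*log10(OSR) = 10*log10(8) = 9.03 dB

Step 3 — total:
SQNR_total = 116.14 + 9.03 = 125.17 dB

Base SQNR = 116.14 dB; oversampled SQNR = 125.17 dB


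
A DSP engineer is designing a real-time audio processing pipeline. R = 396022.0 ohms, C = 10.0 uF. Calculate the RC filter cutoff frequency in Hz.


Cutoff frequency of a first-order RC filter:
fc = 1 / (2 * pi * R * C)
C = 10.0 uF = 1e-05 F
fc = 1 / (2 * pi * 396022.0 * 1e-05)
   = 1 / 24.882796117199
   = 0.040188 Hz

0.040188 Hz


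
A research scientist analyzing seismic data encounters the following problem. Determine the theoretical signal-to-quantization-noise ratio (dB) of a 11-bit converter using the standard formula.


Theoretical SNR for a full-scale sinusoid:
SNR = 6.02 * N + 1.76
    = 6.02 * 11 + 1.76
    = 66.22 + 1.76
    = 67.98 dB

67.98 dB


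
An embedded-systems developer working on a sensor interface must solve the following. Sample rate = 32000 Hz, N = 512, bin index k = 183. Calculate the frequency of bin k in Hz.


Frequency of DFT bin k:
f_k = k * fs / N
    = 183 * 32000 / 512
    = 5856000 / 512
    = 11437.5 Hz

11437.5 Hz


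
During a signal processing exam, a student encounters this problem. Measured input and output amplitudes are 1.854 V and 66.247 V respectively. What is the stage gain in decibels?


Voltage gain in dB:
G = 20 * log10(Vout / Vin)
  = 20 * log10(66.247 / 1.854)
  = 20 * log10(35.731931)
  = 20 * 1.553056
  = 31.06 dB

31.06 dB


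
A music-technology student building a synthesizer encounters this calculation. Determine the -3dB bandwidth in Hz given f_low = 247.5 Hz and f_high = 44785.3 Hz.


Bandwidth is the difference of -3dB frequencies:
BW = f_high - f_low
   = 44785.3 - 247.5
   = 44537.8 Hz

44537.8 Hz


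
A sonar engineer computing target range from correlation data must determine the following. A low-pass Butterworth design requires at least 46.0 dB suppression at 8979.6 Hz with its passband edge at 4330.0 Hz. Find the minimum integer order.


Butterworth filter order formula:
n = log10(10^(A/10) - 1) / (2 * log10(f_stop/f_pass))
10^(46.0/10) - 1 = 39809.7171
f_stop/f_pass = 8979.6 / 4330.0 = 2.0738
n = 7.2608 -> ceil = 8

8


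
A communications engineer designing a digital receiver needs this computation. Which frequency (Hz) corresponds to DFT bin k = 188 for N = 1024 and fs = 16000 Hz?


Frequency of DFT bin k:
f_k = k * fs / N
    = 188 * 16000 / 1024
    = 3008000 / 1024
    = 2937.5 Hz

2937.5 Hz


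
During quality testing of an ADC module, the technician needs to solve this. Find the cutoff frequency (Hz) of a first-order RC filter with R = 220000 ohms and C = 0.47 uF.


Cutoff frequency of a first-order RC filter:
fc = 1 / (2 * pi * R * C)
C = 0.47 uF = 4.7e-07 F
fc = 1 / (2 * pi * 220000 * 4.7e-07)
   = 1 / 0.64968136076237
   = 1.539216 Hz

1.539216 Hz


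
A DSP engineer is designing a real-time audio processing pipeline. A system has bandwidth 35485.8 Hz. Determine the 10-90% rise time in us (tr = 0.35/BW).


Rise time from bandwidth relationship:
tr = 0.35 / BW
   = 0.35 / 35485.8
   = 9.86310017e-06 s
   = 9.8631 us

9.8631 us


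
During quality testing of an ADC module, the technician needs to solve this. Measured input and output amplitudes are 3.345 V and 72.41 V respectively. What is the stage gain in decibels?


Voltage gain in dB:
G = 20 * log10(Vout / Vin)
  = 20 * log10(72.41 / 3.345)
  = 20 * log10(21.647235)
  = 20 * 1.335402
  = 26.71 dB

26.71 dB


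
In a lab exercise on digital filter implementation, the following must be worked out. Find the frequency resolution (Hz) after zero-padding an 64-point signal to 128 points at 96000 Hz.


Frequency resolution after zero-padding:
N_padded = 64 * 2 = 128
df = fs / N_padded
   = 96000 / 128
   = 750.0 Hz

750.0 Hz


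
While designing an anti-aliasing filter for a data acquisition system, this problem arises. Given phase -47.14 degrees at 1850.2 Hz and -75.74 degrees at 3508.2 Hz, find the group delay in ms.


Group delay from phase difference:
tau = -d(phi)/d(omega)
d(phi) = -28.6 deg = -0.499164 rad
d(omega) = 2*pi*(3508.2 - 1850.2) = 10417.5212 rad/s
tau = -(-0.499164) / 10417.5212
    = 0.0479 ms

0.0479 ms


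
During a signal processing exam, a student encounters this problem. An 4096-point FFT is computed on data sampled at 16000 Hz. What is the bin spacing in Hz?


DFT frequency resolution:
df = fs / N
   = 16000 / 4096
   = 3.9062 Hz

3.9062 Hz


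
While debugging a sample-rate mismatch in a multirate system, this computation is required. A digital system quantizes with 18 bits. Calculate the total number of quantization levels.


Number of quantization levels = 2^N
= 2^18
= 262144

262144


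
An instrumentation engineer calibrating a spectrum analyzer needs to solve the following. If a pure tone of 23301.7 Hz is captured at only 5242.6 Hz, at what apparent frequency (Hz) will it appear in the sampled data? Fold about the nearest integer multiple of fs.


Compute the nearest integer multiple of fs to the signal:
n = round(23301.7 / 5242.6) = 4
f_alias = |23301.7 - 4 * 5242.6|
        = |23301.7 - 20970.4|
        = 2331.3 Hz

2331.3


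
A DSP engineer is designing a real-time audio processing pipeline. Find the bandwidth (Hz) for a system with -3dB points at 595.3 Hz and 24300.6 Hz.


Bandwidth is the difference of -3dB frequencies:
BW = f_high - f_low
   = 24300.6 - 595.3
   = 23705.3 Hz

23705.3 Hz


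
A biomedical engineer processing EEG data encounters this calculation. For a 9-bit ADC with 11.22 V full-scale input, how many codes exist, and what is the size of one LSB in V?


Step 1 — number of quantization levels:
L = 2^N = 2^9 = 512

Step 2 — LSB step size:
delta = Vfs / L
      = 11.22 / 512
      = 0.02191406 V

Levels = 512; step size = 0.02191406 V


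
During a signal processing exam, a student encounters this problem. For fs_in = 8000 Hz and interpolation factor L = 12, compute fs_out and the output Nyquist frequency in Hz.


Step 1 — output sample rate after interpolation by L:
fs_out = L * fs_in = 12 * 8000 = 96000 Hz

Step 2 — Nyquist frequency of the output stream:
f_Nyq = fs_out / 2 = 96000 / 2 = 48000.0 Hz

fs_out = 96000 Hz; f_Nyquist = 48000.0 Hz


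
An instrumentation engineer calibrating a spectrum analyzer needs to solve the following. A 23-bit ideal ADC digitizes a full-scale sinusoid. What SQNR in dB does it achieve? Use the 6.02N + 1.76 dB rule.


Theoretical SNR for a full-scale sinusoid:
SNR = 6.02 * N + 1.76
    = 6.02 * 23 + 1.76
    = 138.46 + 1.76
    = 140.22 dB

140.22 dB


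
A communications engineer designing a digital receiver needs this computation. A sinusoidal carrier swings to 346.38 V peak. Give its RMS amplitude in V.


RMS voltage for a sinusoidal waveform:
V_rms = V_peak / sqrt(2)
      = 346.38 / 1.414214
      = 244.928 V

244.928 V


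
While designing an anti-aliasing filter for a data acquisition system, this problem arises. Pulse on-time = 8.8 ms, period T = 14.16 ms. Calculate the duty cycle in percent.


Duty cycle as a percentage:
DC = (t_on / T) * 100
   = (8.8 / 14.16) * 100
   = 0.621469 * 100
   = 62.15 %

62.15 %


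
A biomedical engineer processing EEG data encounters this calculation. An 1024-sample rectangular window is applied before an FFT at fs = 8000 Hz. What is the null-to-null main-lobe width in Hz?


Main lobe width for a rectangular window:
Width = 2 * fs / N
      = 2 * 8000 / 1024
      = 16000 / 1024
      = 15.625 Hz

15.625 Hz


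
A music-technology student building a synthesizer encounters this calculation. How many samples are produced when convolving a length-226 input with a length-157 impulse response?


Linear convolution output length:
L = N + M - 1
  = 226 + 157 - 1
  = 382 samples

382


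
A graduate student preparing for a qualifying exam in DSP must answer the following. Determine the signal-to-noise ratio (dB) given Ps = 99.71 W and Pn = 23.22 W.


SNR in decibels:
SNR = 10 * log10(Ps / Pn)
    = 10 * log10(99.71 / 23.22)
    = 10 * log10(4.2941)
    = 10 * 0.6329
    = 6.33 dB

6.33 dB


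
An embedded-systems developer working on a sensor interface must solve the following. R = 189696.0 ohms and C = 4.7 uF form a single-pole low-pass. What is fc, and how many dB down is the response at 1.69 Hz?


Step 1 — cutoff frequency:
fc = 1 / (2*pi*R*C)
C = 4.7 uF = 4.7e-06 F
fc = 1 / (2*pi*189696.0*4.7e-06)
   = 0.178511 Hz

Step 2 — magnitude at f = 1.69 Hz:
|H(f)| = 1 / sqrt(1 + (f/fc)^2)
f/fc = 1.69 / 0.178511 = 9.467204
|H| = 1 / sqrt(1 + 89.627952) = 0.1050434
|H|_dB = 20*log10(0.1050434) = -19.57 dB

fc = 0.178511 Hz; |H(1.69 Hz)| = -19.57 dB


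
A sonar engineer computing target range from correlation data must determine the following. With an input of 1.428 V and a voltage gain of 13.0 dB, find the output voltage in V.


Output voltage from dB gain:
V_out = V_in * 10^(gain_dB / 20)
      = 1.428 * 10^(13.0 / 20)
      = 1.428 * 4.466836
      = 6.3786 V

6.3786 V


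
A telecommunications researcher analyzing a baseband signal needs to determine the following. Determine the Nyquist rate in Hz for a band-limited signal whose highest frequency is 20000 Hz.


The Nyquist rate is twice the maximum frequency component.
fs_min = 2 * fmax
      = 2 * 20000
      = 40000 Hz

40000


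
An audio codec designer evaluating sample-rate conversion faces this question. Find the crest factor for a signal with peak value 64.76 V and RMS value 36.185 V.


Crest factor is the ratio of peak to RMS:
CF = V_peak / V_rms
   = 64.76 / 36.185
   = 1.7897

1.7897


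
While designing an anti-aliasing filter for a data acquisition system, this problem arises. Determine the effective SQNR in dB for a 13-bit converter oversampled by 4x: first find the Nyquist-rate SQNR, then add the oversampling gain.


Step 1 — baseline SQNR at Nyquist:
SQNR_base = 6.02*N + 1.76
          = 6.02*13 + 1.76
          = 80.02 dB

Step 2 — oversampling processing gain:
G = 10*log10(OSR) = 10*log10(4) = 6.02 dB

Step 3 — total:
SQNR_total = 80.02 + 6.02 = 86.04 dB

Base SQNR = 80.02 dB; oversampled SQNR = 86.04 dB


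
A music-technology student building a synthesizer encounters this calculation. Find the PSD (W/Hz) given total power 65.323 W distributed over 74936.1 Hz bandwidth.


Power spectral density:
PSD = P / BW
    = 65.323 / 74936.1
    = 0.00087172 W/Hz

0.00087172 W/Hz


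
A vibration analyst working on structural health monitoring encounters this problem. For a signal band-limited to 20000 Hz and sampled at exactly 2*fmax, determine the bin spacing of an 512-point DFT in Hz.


Step 1 — Nyquist sampling rate:
fs = 2 * fmax = 2 * 20000 = 40000 Hz

Step 2 — DFT bin spacing:
df = fs / N = 40000 / 512 = 78.125 Hz

78.125 Hz


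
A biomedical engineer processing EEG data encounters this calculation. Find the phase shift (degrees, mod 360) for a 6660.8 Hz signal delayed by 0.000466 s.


Phase shift from frequency and time delay:
phi = 360 * f * t_delay
    = 360 * 6660.8 * 0.000466
    = 1117.42 degrees
    mod 360 = 37.42 degrees

37.42 degrees


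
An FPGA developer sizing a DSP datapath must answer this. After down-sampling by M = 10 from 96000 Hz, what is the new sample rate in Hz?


Decimation reduces the sample rate:
fs_out = fs_in / M
       = 96000 / 10
       = 9600.0 Hz

9600.0 Hz


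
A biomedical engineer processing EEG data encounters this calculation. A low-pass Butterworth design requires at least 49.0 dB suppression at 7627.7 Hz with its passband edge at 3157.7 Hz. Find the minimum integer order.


Butterworth filter order formula:
n = log10(10^(A/10) - 1) / (2 * log10(f_stop/f_pass))
10^(49.0/10) - 1 = 79431.8235
f_stop/f_pass = 7627.7 / 3157.7 = 2.4156
n = 6.3965 -> ceil = 7

7


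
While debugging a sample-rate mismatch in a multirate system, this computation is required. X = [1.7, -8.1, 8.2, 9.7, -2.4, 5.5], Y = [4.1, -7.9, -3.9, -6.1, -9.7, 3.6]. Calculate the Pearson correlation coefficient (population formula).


Pearson correlation coefficient (population):
r = cov(X,Y) / (std(X) * std(Y))
Mean X = 2.4333, Mean Y = -3.3167
Cov(X,Y) = 11.885556
Std(X) = 6.195608, Std(Y) = 5.364829
r = 0.3576

0.3576


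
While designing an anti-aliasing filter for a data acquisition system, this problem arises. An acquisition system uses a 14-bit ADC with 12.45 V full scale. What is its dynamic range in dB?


Dynamic range from full-scale to LSB:
V_min = V_max / 2^bits = 12.45 / 2^14
DR = 20 * log10(V_max / V_min)
   = 20 * log10(2^14)
   = 20 * 14 * log10(2)
   = 84.29 dB

84.29 dB


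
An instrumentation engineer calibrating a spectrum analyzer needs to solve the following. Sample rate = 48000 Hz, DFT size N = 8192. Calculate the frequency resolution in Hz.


DFT frequency resolution:
df = fs / N
   = 48000 / 8192
   = 5.8594 Hz

5.8594 Hz


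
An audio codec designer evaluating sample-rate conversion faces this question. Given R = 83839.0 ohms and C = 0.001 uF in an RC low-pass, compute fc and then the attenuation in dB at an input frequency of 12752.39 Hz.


Step 1 — cutoff frequency:
fc = 1 / (2*pi*R*C)
C = 0.001 uF = 1e-09 F
fc = 1 / (2*pi*83839.0*1e-09)
   = 1898.34 Hz

Step 2 — magnitude at f = 12752.39 Hz:
|H(f)| = 1 / sqrt(1 + (f/fc)^2)
f/fc = 12752.39 / 1898.34 = 6.717653
|H| = 1 / sqrt(1 + 45.126862) = 0.1472391
|H|_dB = 20*log10(0.1472391) = -16.64 dB

fc = 1898.34 Hz; |H(12752.39 Hz)| = -16.64 dB


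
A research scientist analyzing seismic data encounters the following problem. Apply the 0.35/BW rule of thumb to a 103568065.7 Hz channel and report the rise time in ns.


Rise time from bandwidth relationship:
tr = 0.35 / BW
   = 0.35 / 103568065.7
   = 3.379420072e-09 s
   = 3.3794 ns

3.3794 ns


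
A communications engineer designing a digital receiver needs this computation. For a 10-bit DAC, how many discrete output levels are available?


Number of quantization levels = 2^N
= 2^10
= 1024

1024


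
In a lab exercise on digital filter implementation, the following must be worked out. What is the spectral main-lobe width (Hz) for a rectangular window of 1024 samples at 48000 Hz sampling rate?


Main lobe width for a rectangular window:
Width = 2 * fs / N
      = 2 * 48000 / 1024
      = 96000 / 1024
      = 93.75 Hz

93.75 Hz


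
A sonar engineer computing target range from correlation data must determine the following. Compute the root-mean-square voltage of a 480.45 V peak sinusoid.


RMS voltage for a sinusoidal waveform:
V_rms = V_peak / sqrt(2)
      = 480.45 / 1.414214
      = 339.729 V

339.729 V


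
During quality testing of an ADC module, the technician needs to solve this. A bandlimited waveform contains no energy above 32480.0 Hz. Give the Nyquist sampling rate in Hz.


The Nyquist rate is twice the maximum frequency component.
fs_min = 2 * fmax
      = 2 * 32480.0
      = 64960.0 Hz

64960.0


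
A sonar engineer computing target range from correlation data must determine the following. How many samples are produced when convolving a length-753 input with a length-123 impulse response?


Linear convolution output length:
L = N + M - 1
  = 753 + 123 - 1
  = 875 samples

875


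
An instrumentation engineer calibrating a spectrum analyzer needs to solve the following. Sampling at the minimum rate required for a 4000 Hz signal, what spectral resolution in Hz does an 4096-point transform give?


Step 1 — Nyquist sampling rate:
fs = 2 * fmax = 2 * 4000 = 8000 Hz

Step 2 — DFT bin spacing:
df = fs / N = 8000 / 4096 = 1.9531 Hz

1.9531 Hz


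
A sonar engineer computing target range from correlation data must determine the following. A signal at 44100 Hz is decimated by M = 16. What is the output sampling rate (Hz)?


Decimation reduces the sample rate:
fs_out = fs_in / M
       = 44100 / 16
       = 2756.25 Hz

2756.25 Hz


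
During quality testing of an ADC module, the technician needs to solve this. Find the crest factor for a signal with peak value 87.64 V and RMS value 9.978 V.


Crest factor is the ratio of peak to RMS:
CF = V_peak / V_rms
   = 87.64 / 9.978
   = 8.7833

8.7833


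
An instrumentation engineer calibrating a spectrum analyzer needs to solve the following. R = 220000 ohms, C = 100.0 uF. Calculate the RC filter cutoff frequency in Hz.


Cutoff frequency of a first-order RC filter:
fc = 1 / (2 * pi * R * C)
C = 100.0 uF = 0.0001 F
fc = 1 / (2 * pi * 220000 * 0.0001)
   = 1 / 138.23007675795
   = 0.007234 Hz

0.007234 Hz


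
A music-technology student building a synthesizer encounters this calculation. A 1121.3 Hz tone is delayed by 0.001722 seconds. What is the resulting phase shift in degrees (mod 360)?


Phase shift from frequency and time delay:
phi = 360 * f * t_delay
    = 360 * 1121.3 * 0.001722
    = 695.12 degrees
    mod 360 = 335.12 degrees

335.12 degrees


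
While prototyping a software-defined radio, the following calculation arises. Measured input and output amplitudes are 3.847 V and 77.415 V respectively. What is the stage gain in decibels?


Voltage gain in dB:
G = 20 * log10(Vout / Vin)
  = 20 * log10(77.415 / 3.847)
  = 20 * log10(20.123473)
  = 20 * 1.303703
  = 26.07 dB

26.07 dB
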